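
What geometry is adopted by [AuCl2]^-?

Ligand charges: each chloride is −1. With an overall charge of −1 the gold centre must be in the +1 oxidation state.
Gold is a group-11 element; Au(I) is therefore d¹⁰.
Coordination number: 2.
A d¹⁰ ion with only two ligands adopts a linear arrangement (sp hybridisation; no CFSE preference).

linear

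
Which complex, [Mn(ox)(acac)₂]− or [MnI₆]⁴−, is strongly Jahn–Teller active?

[Mn(ox)(acac)₂]−

[Mn(ox)(acac)₂]−: Each oxalate is −2; each acetylacetonate is −1; balancing the −1 overall charge requires Mn(III). Mn sits in group 7, so the d-electron count is 7 − 3 = 4. Acetylacetonate and oxalate are weak-field ligands for a first-row metal, so the complex is high-spin. The t₂g³e_g¹ (high-spin) configuration has an unevenly filled e_g set; the Jahn–Teller theorem predicts a tetragonal distortion (typically axial elongation) to lift the degeneracy.
[MnI₆]⁴−: Ligand charges: each iodide is −1. With an overall charge of −4 the manganese centre must be in the +2 oxidation state. Manganese is a group-7 element; Mn(II) is therefore d⁵. Iodide is a weak-field ligand for a first-row metal, so the complex is high-spin. The d⁵ configuration leaves the e_g set evenly filled (or empty) — no strong Jahn–Teller driving force.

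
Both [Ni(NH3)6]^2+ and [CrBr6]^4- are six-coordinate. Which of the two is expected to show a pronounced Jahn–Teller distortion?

[CrBr6]^4-

[Ni(NH3)6]^2+: Ligand charges: ammonia is neutral. With an overall charge of +2 the nickel centre must be in the +2 oxidation state. Nickel is a group-10 element; Ni(II) is therefore d⁸. The d⁸ configuration leaves the e_g set evenly filled (or empty) — no strong Jahn–Teller driving force.
[CrBr6]^4-: Ligand charges: each bromide is −1. With an overall charge of −4 the chromium centre must be in the +2 oxidation state. Chromium is a group-6 element; Cr(II) is therefore d⁴. Bromide is a weak-field ligand for a first-row metal, so the complex is high-spin. The t₂g³e_g¹ (high-spin) configuration has an unevenly filled e_g set; the Jahn–Teller theorem predicts a tetragonal distortion (typically axial elongation) to lift the degeneracy.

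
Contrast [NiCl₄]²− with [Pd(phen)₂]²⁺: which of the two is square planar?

For [NiCl₄]²−: Each chloride is −1; balancing the −2 overall charge requires Ni(II). Nickel is a group-10 element; Ni(II) is therefore d⁸. Chloride is a weak-field ligand. With weak-field ligands the CFSE gain from square planar is small, so a 3d d⁸ ion takes the sterically preferred tetrahedral geometry. → tetrahedral.
For [Pd(phen)₂]²⁺: 1,10-phenanthroline is neutral; balancing the +2 overall charge requires Pd(II). Group 10 minus oxidation state 2 gives a d⁸ configuration. A 4d d⁸ ion has a large crystal-field splitting; square planar leaves the high-energy d_{x²−y²} orbital empty and maximises CFSE. → square planar.

[Pd(phen)₂]²⁺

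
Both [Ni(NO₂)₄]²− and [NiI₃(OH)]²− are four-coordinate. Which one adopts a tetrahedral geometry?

For [Ni(NO₂)₄]²−: Summing ligand charges against the −2 overall charge gives an oxidation state of +2 for nickel. Nickel is a group-10 element; Ni(II) is therefore d⁸. Nitro (N-bound nitrite) is a strong-field ligand (high in the spectrochemical series). A 3d d⁸ ion with strong-field ligands gains enough CFSE to favour square planar over tetrahedral. → square planar.
For [NiI₃(OH)]²−: Ligand charges: each iodide is −1; each hydroxide is −1. With an overall charge of −2 the nickel centre must be in the +2 oxidation state. Nickel is a group-10 element; Ni(II) is therefore d⁸. Hydroxide and iodide are weak-field ligands. With weak-field ligands the CFSE gain from square planar is small, so a 3d d⁸ ion takes the sterically preferred tetrahedral geometry. → tetrahedral.

[NiI₃(OH)]²−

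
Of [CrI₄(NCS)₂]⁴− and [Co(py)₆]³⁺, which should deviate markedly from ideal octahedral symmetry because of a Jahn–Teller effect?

[CrI₄(NCS)₂]⁴−: Summing ligand charges against the −4 overall charge gives an oxidation state of +2 for chromium. Group 6 minus oxidation state 2 gives a d⁴ configuration. Iodide and isothiocyanate are weak-field ligands for a first-row metal, so the complex is high-spin. The t₂g³e_g¹ (high-spin) configuration has an unevenly filled e_g set; the Jahn–Teller theorem predicts a tetragonal distortion (typically axial elongation) to lift the degeneracy.
[Co(py)₆]³⁺: Summing ligand charges against the +3 overall charge gives an oxidation state of +3 for cobalt. Group 9 minus oxidation state 3 gives a d⁶ configuration. Co(III) has an exceptionally large octahedral splitting and is low-spin with essentially every ligand except fluoride. The d⁶ configuration leaves the e_g set evenly filled (or empty) — no strong Jahn–Teller driving force.

[CrI₄(NCS)₂]⁴−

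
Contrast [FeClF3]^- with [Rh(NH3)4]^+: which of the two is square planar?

[Rh(NH3)4]^+

For [FeClF3]^-: Summing ligand charges against the −1 overall charge gives an oxidation state of +3 for iron. Fe sits in group 8, so the d-electron count is 8 − 3 = 5. A high-spin d⁵ ion has zero CFSE in either geometry, so four ligands adopt the sterically favoured tetrahedral geometry. → tetrahedral.
For [Rh(NH3)4]^+: Summing ligand charges against the +1 overall charge gives an oxidation state of +1 for rhodium. Group 9 minus oxidation state 1 gives a d⁸ configuration. A 4d d⁸ ion has a large crystal-field splitting; square planar leaves the high-energy d_{x²−y²} orbital empty and maximises CFSE. → square planar.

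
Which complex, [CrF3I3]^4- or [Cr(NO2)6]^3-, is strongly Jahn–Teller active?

[CrF3I3]^4-: Each fluoride is −1; each iodide is −1; balancing the −4 overall charge requires Cr(II). Cr sits in group 6, so the d-electron count is 6 − 2 = 4. Fluoride and iodide are weak-field ligands for a first-row metal, so the complex is high-spin. The t₂g³e_g¹ (high-spin) configuration has an unevenly filled e_g set; the Jahn–Teller theorem predicts a tetragonal distortion (typically axial elongation) to lift the degeneracy.
[Cr(NO2)6]^3-: Each nitro (N-bound nitrite) is −1; balancing the −3 overall charge requires Cr(III). Chromium is a group-6 element; Cr(III) is therefore d³. The d³ configuration leaves the e_g set evenly filled (or empty) — no strong Jahn–Teller driving force.

[CrF3I3]^4-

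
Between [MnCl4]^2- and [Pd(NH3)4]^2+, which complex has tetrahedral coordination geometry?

For [MnCl4]^2-: Ligand charges: each chloride is −1. With an overall charge of −2 the manganese centre must be in the +2 oxidation state. Manganese is a group-7 element; Mn(II) is therefore d⁵. A high-spin d⁵ ion has zero CFSE in either geometry, so four ligands adopt the sterically favoured tetrahedral geometry. → tetrahedral.
For [Pd(NH3)4]^2+: Summing ligand charges against the +2 overall charge gives an oxidation state of +2 for palladium. Group 10 minus oxidation state 2 gives a d⁸ configuration. A 4d d⁸ ion has a large crystal-field splitting; square planar leaves the high-energy d_{x²−y²} orbital empty and maximises CFSE. → square planar.

[MnCl4]^2-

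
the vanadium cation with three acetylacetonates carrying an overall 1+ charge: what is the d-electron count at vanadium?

d1

Each acetylacetonate is −1; balancing the +1 overall charge requires V(IV).
Group 5 minus oxidation state 4 gives a d¹ configuration.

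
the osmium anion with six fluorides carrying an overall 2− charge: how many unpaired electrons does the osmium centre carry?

2

Each fluoride is −1; balancing the −2 overall charge requires Os(IV).
Group 8 minus oxidation state 4 gives a d⁴ configuration.
The spin state decides the count: a 5d ion has a large Δₒ and is invariably low-spin.
An octahedral low-spin d⁴ ion is t₂g⁴e_g⁰, giving 2 unpaired electrons.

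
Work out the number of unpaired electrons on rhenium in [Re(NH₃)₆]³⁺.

Ligand charges: ammonia is neutral. With an overall charge of +3 the rhenium centre must be in the +3 oxidation state.
Rhenium is a group-7 element; Re(III) is therefore d⁴.
The spin state decides the count: a 5d ion has a large Δₒ and is invariably low-spin.
An octahedral low-spin d⁴ ion is t₂g⁴e_g⁰, giving 2 unpaired electrons.

2 unpaired electrons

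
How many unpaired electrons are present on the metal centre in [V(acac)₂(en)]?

Each acetylacetonate is −1; ethylenediamine is neutral; balancing the 0 overall charge requires V(II).
V sits in group 5, so the d-electron count is 5 − 2 = 3.
Counting donor atoms: 2×acetylacetonate (bidentate) → 4 donors; 1×ethylenediamine (bidentate) → 2 donors. Coordination number = 6.
In an octahedral field the d³ configuration is t₂g³e_g⁰ (only one arrangement possible), giving 3 unpaired electrons.

3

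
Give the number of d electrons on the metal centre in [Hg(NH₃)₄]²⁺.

d10

Ligand charges: ammonia is neutral. With an overall charge of +2 the mercury centre must be in the +2 oxidation state.
Group 12 minus oxidation state 2 gives a d¹⁰ configuration.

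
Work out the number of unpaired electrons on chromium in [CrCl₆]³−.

3

Each chloride is −1; balancing the −3 overall charge requires Cr(III).
Cr sits in group 6, so the d-electron count is 6 − 3 = 3.
In an octahedral field the d³ configuration is t₂g³e_g⁰ (only one arrangement possible), giving 3 unpaired electrons.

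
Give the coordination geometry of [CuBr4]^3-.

Each bromide is −1; balancing the −3 overall charge requires Cu(I).
Copper is a group-11 element; Cu(I) is therefore d¹⁰.
With 4 monodentate ligands the coordination number is 4.
A d¹⁰ ion has no crystal-field stabilisation preference between square planar and tetrahedral, so four ligands adopt the sterically favoured tetrahedral geometry.

tetrahedral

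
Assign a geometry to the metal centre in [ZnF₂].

Ligand charges: each fluoride is −1. With an overall charge of 0 the zinc centre must be in the +2 oxidation state.
Zn sits in group 12, so the d-electron count is 12 − 2 = 10.
Coordination number: 2.
A d¹⁰ ion with only two ligands adopts a linear arrangement (sp hybridisation; no CFSE preference).

linear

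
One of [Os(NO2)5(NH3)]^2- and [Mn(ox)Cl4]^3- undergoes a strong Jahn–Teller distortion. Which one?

[Mn(ox)Cl4]^3-

[Os(NO2)5(NH3)]^2-: Summing ligand charges against the −2 overall charge gives an oxidation state of +3 for osmium. Osmium is a group-8 element; Os(III) is therefore d⁵. A 5d ion has a large Δₒ and is invariably low-spin. The d⁵ configuration leaves the e_g set evenly filled (or empty) — no strong Jahn–Teller driving force.
[Mn(ox)Cl4]^3-: Each oxalate is −2; each chloride is −1; balancing the −3 overall charge requires Mn(III). Manganese is a group-7 element; Mn(III) is therefore d⁴. Chloride and oxalate are weak-field ligands for a first-row metal, so the complex is high-spin. The t₂g³e_g¹ (high-spin) configuration has an unevenly filled e_g set; the Jahn–Teller theorem predicts a tetragonal distortion (typically axial elongation) to lift the degeneracy.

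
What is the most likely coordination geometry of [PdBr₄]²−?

Summing ligand charges against the −2 overall charge gives an oxidation state of +2 for palladium.
Group 10 minus oxidation state 2 gives a d⁸ configuration.
Coordination number: 4.
A 4d d⁸ ion has a large crystal-field splitting; square planar leaves the high-energy d_{x²−y²} orbital empty and maximises CFSE.

square planar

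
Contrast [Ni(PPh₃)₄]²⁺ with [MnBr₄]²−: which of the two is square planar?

[Ni(PPh₃)₄]²⁺

For [Ni(PPh₃)₄]²⁺: Triphenylphosphine is neutral; balancing the +2 overall charge requires Ni(II). Ni sits in group 10, so the d-electron count is 10 − 2 = 8. Triphenylphosphine is a strong-field ligand (high in the spectrochemical series). A 3d d⁸ ion with strong-field ligands gains enough CFSE to favour square planar over tetrahedral. → square planar.
For [MnBr₄]²−: Each bromide is −1; balancing the −2 overall charge requires Mn(II). Group 7 minus oxidation state 2 gives a d⁵ configuration. A high-spin d⁵ ion has zero CFSE in either geometry, so four ligands adopt the sterically favoured tetrahedral geometry. → tetrahedral.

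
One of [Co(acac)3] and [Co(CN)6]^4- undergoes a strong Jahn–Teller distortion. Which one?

[Co(acac)3]: Ligand charges: each acetylacetonate is −1. With an overall charge of 0 the cobalt centre must be in the +3 oxidation state. Co sits in group 9, so the d-electron count is 9 − 3 = 6. Co(III) has an exceptionally large octahedral splitting and is low-spin with essentially every ligand except fluoride. The d⁶ configuration leaves the e_g set evenly filled (or empty) — no strong Jahn–Teller driving force.
[Co(CN)6]^4-: Each cyanide is −1; balancing the −4 overall charge requires Co(II). Cobalt is a group-9 element; Co(II) is therefore d⁷. Cyanide is a strong-field ligand (high in the spectrochemical series) for a first-row metal, so the complex is low-spin. The t₂g⁶e_g¹ (low-spin) configuration has an unevenly filled e_g set; the Jahn–Teller theorem predicts a tetragonal distortion (typically axial elongation) to lift the degeneracy.

[Co(CN)6]^4-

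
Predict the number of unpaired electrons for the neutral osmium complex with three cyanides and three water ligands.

1

Summing ligand charges against the 0 overall charge gives an oxidation state of +3 for osmium.
Osmium is a group-8 element; Os(III) is therefore d⁵.
The spin state decides the count: a 5d ion has a large Δₒ and is invariably low-spin.
An octahedral low-spin d⁵ ion is t₂g⁵e_g⁰, giving 1 unpaired electron.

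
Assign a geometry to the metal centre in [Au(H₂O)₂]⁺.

Summing ligand charges against the +1 overall charge gives an oxidation state of +1 for gold.
Au sits in group 11, so the d-electron count is 11 − 1 = 10.
With 2 monodentate ligands the coordination number is 2.
A d¹⁰ ion with only two ligands adopts a linear arrangement (sp hybridisation; no CFSE preference).

linear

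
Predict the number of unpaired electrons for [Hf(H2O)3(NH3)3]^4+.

Ligand charges: water is neutral; ammonia is neutral. With an overall charge of +4 the hafnium centre must be in the +4 oxidation state.
Group 4 minus oxidation state 4 gives a d⁰ configuration.
In an octahedral field the d⁰ configuration is t₂g⁰e_g⁰, giving 0 unpaired electrons.

0 unpaired electrons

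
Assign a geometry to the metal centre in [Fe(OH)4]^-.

Summing ligand charges against the −1 overall charge gives an oxidation state of +3 for iron.
Fe sits in group 8, so the d-electron count is 8 − 3 = 5.
Coordination number: 4.
Hydroxide is a weak-field ligand.
A high-spin d⁵ ion has zero CFSE in either geometry, so four ligands adopt the sterically favoured tetrahedral geometry.

tetrahedral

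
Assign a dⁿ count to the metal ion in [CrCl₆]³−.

Summing ligand charges against the −3 overall charge gives an oxidation state of +3 for chromium.
Cr sits in group 6, so the d-electron count is 6 − 3 = 3.

d³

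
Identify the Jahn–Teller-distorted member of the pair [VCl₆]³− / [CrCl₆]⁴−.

[VCl₆]³−: Each chloride is −1; balancing the −3 overall charge requires V(III). V sits in group 5, so the d-electron count is 5 − 3 = 2. The d² configuration leaves the e_g set evenly filled (or empty) — no strong Jahn–Teller driving force.
[CrCl₆]⁴−: Ligand charges: each chloride is −1. With an overall charge of −4 the chromium centre must be in the +2 oxidation state. Cr sits in group 6, so the d-electron count is 6 − 2 = 4. Chloride is a weak-field ligand for a first-row metal, so the complex is high-spin. The t₂g³e_g¹ (high-spin) configuration has an unevenly filled e_g set; the Jahn–Teller theorem predicts a tetragonal distortion (typically axial elongation) to lift the degeneracy.

[CrCl₆]⁴−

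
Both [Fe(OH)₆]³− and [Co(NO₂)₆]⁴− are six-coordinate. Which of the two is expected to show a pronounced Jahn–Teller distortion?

[Fe(OH)₆]³−: Summing ligand charges against the −3 overall charge gives an oxidation state of +3 for iron. Group 8 minus oxidation state 3 gives a d⁵ configuration. Hydroxide is a weak-field ligand for a first-row metal, so the complex is high-spin. The d⁵ configuration leaves the e_g set evenly filled (or empty) — no strong Jahn–Teller driving force.
[Co(NO₂)₆]⁴−: Summing ligand charges against the −4 overall charge gives an oxidation state of +2 for cobalt. Co sits in group 9, so the d-electron count is 9 − 2 = 7. Nitro (N-bound nitrite) is a strong-field ligand (high in the spectrochemical series) for a first-row metal, so the complex is low-spin. The t₂g⁶e_g¹ (low-spin) configuration has an unevenly filled e_g set; the Jahn–Teller theorem predicts a tetragonal distortion (typically axial elongation) to lift the degeneracy.

[Co(NO₂)₆]⁴−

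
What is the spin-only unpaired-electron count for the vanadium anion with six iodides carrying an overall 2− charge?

1 unpaired electron

Summing ligand charges against the −2 overall charge gives an oxidation state of +4 for vanadium.
Vanadium is a group-5 element; V(IV) is therefore d¹.
In an octahedral field the d¹ configuration is t₂g¹e_g⁰ (only one arrangement possible), giving 1 unpaired electron.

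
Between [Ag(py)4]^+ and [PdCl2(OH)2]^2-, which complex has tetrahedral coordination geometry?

[Ag(py)4]^+

For [Ag(py)4]^+: Summing ligand charges against the +1 overall charge gives an oxidation state of +1 for silver. Ag sits in group 11, so the d-electron count is 11 − 1 = 10. A d¹⁰ ion has no crystal-field stabilisation preference between square planar and tetrahedral, so four ligands adopt the sterically favoured tetrahedral geometry. → tetrahedral.
For [PdCl2(OH)2]^2-: Summing ligand charges against the −2 overall charge gives an oxidation state of +2 for palladium. Palladium is a group-10 element; Pd(II) is therefore d⁸. A 4d d⁸ ion has a large crystal-field splitting; square planar leaves the high-energy d_{x²−y²} orbital empty and maximises CFSE. → square planar.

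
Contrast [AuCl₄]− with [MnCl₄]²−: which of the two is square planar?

For [AuCl₄]−: Each chloride is −1; balancing the −1 overall charge requires Au(III). Gold is a group-11 element; Au(III) is therefore d⁸. A 5d d⁸ ion has a large crystal-field splitting; square planar leaves the high-energy d_{x²−y²} orbital empty and maximises CFSE. → square planar.
For [MnCl₄]²−: Each chloride is −1; balancing the −2 overall charge requires Mn(II). Group 7 minus oxidation state 2 gives a d⁵ configuration. A high-spin d⁵ ion has zero CFSE in either geometry, so four ligands adopt the sterically favoured tetrahedral geometry. → tetrahedral.

[AuCl₄]−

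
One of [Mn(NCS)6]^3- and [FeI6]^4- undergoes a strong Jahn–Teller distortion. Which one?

[Mn(NCS)6]^3-: Ligand charges: each isothiocyanate is −1. With an overall charge of −3 the manganese centre must be in the +3 oxidation state. Manganese is a group-7 element; Mn(III) is therefore d⁴. Isothiocyanate is a weak-field ligand for a first-row metal, so the complex is high-spin. The t₂g³e_g¹ (high-spin) configuration has an unevenly filled e_g set; the Jahn–Teller theorem predicts a tetragonal distortion (typically axial elongation) to lift the degeneracy.
[FeI6]^4-: Ligand charges: each iodide is −1. With an overall charge of −4 the iron centre must be in the +2 oxidation state. Group 8 minus oxidation state 2 gives a d⁶ configuration. Iodide is a weak-field ligand for a first-row metal, so the complex is high-spin. The d⁶ configuration leaves the e_g set evenly filled (or empty) — no strong Jahn–Teller driving force.

[Mn(NCS)6]^3-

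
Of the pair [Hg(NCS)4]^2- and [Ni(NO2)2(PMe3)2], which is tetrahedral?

[Hg(NCS)4]^2-

For [Hg(NCS)4]^2-: Summing ligand charges against the −2 overall charge gives an oxidation state of +2 for mercury. Mercury is a group-12 element; Hg(II) is therefore d¹⁰. A d¹⁰ ion has no crystal-field stabilisation preference between square planar and tetrahedral, so four ligands adopt the sterically favoured tetrahedral geometry. → tetrahedral.
For [Ni(NO2)2(PMe3)2]: Ligand charges: each nitro (N-bound nitrite) is −1; trimethylphosphine is neutral. With an overall charge of 0 the nickel centre must be in the +2 oxidation state. Group 10 minus oxidation state 2 gives a d⁸ configuration. Nitro (N-bound nitrite) and trimethylphosphine are strong-field ligands (high in the spectrochemical series). A 3d d⁸ ion with strong-field ligands gains enough CFSE to favour square planar over tetrahedral. → square planar.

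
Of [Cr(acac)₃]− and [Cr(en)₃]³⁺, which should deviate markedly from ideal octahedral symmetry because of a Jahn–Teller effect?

[Cr(acac)₃]−: Ligand charges: each acetylacetonate is −1. With an overall charge of −1 the chromium centre must be in the +2 oxidation state. Group 6 minus oxidation state 2 gives a d⁴ configuration. Acetylacetonate is a weak-field ligand for a first-row metal, so the complex is high-spin. The t₂g³e_g¹ (high-spin) configuration has an unevenly filled e_g set; the Jahn–Teller theorem predicts a tetragonal distortion (typically axial elongation) to lift the degeneracy.
[Cr(en)₃]³⁺: Ligand charges: ethylenediamine is neutral. With an overall charge of +3 the chromium centre must be in the +3 oxidation state. Cr sits in group 6, so the d-electron count is 6 − 3 = 3. The d³ configuration leaves the e_g set evenly filled (or empty) — no strong Jahn–Teller driving force.

[Cr(acac)₃]−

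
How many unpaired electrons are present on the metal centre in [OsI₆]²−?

2

Each iodide is −1; balancing the −2 overall charge requires Os(IV).
Os sits in group 8, so the d-electron count is 8 − 4 = 4.
The spin state decides the count: a 5d ion has a large Δₒ and is invariably low-spin.
An octahedral low-spin d⁴ ion is t₂g⁴e_g⁰, giving 2 unpaired electrons.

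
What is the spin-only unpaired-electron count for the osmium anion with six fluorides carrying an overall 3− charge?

Each fluoride is −1; balancing the −3 overall charge requires Os(III).
Group 8 minus oxidation state 3 gives a d⁵ configuration.
The spin state decides the count: a 5d ion has a large Δₒ and is invariably low-spin.
An octahedral low-spin d⁵ ion is t₂g⁵e_g⁰, giving 1 unpaired electron.

1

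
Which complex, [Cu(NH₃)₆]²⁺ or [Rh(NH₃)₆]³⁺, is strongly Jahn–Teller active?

[Cu(NH₃)₆]²⁺

[Cu(NH₃)₆]²⁺: Summing ligand charges against the +2 overall charge gives an oxidation state of +2 for copper. Group 11 minus oxidation state 2 gives a d⁹ configuration. The t₂g⁶e_g³ configuration has an unevenly filled e_g set; the Jahn–Teller theorem predicts a tetragonal distortion (typically axial elongation) to lift the degeneracy.
[Rh(NH₃)₆]³⁺: Ligand charges: ammonia is neutral. With an overall charge of +3 the rhodium centre must be in the +3 oxidation state. Rhodium is a group-9 element; Rh(III) is therefore d⁶. A 4d ion has a large Δₒ and is invariably low-spin. The d⁶ configuration leaves the e_g set evenly filled (or empty) — no strong Jahn–Teller driving force.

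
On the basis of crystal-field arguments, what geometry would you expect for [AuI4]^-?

Summing ligand charges against the −1 overall charge gives an oxidation state of +3 for gold.
Group 11 minus oxidation state 3 gives a d⁸ configuration.
With 4 monodentate ligands the coordination number is 4.
A 5d d⁸ ion has a large crystal-field splitting; square planar leaves the high-energy d_{x²−y²} orbital empty and maximises CFSE.

square planar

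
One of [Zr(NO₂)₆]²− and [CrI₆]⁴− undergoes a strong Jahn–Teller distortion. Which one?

[Zr(NO₂)₆]²−: Summing ligand charges against the −2 overall charge gives an oxidation state of +4 for zirconium. Zr sits in group 4, so the d-electron count is 4 − 4 = 0. The d⁰ configuration leaves the e_g set evenly filled (or empty) — no strong Jahn–Teller driving force.
[CrI₆]⁴−: Summing ligand charges against the −4 overall charge gives an oxidation state of +2 for chromium. Chromium is a group-6 element; Cr(II) is therefore d⁴. Iodide is a weak-field ligand for a first-row metal, so the complex is high-spin. The t₂g³e_g¹ (high-spin) configuration has an unevenly filled e_g set; the Jahn–Teller theorem predicts a tetragonal distortion (typically axial elongation) to lift the degeneracy.

[CrI₆]⁴−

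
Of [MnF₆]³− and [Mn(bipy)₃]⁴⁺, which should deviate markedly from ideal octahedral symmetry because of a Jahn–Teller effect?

[MnF₆]³−

[MnF₆]³−: Ligand charges: each fluoride is −1. With an overall charge of −3 the manganese centre must be in the +3 oxidation state. Manganese is a group-7 element; Mn(III) is therefore d⁴. Fluoride is a weak-field ligand for a first-row metal, so the complex is high-spin. The t₂g³e_g¹ (high-spin) configuration has an unevenly filled e_g set; the Jahn–Teller theorem predicts a tetragonal distortion (typically axial elongation) to lift the degeneracy.
[Mn(bipy)₃]⁴⁺: 2,2′-bipyridine is neutral; balancing the +4 overall charge requires Mn(IV). Manganese is a group-7 element; Mn(IV) is therefore d³. The d³ configuration leaves the e_g set evenly filled (or empty) — no strong Jahn–Teller driving force.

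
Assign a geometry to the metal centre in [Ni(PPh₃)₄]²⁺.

square planar

Ligand charges: triphenylphosphine is neutral. With an overall charge of +2 the nickel centre must be in the +2 oxidation state.
Group 10 minus oxidation state 2 gives a d⁸ configuration.
Coordination number: 4.
Triphenylphosphine is a strong-field ligand (high in the spectrochemical series).
A 3d d⁸ ion with strong-field ligands gains enough CFSE to favour square planar over tetrahedral.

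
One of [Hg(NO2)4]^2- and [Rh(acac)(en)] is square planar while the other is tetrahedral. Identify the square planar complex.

[Rh(acac)(en)]

For [Hg(NO2)4]^2-: Summing ligand charges against the −2 overall charge gives an oxidation state of +2 for mercury. Mercury is a group-12 element; Hg(II) is therefore d¹⁰. A d¹⁰ ion has no crystal-field stabilisation preference between square planar and tetrahedral, so four ligands adopt the sterically favoured tetrahedral geometry. → tetrahedral.
For [Rh(acac)(en)]: Ligand charges: each acetylacetonate is −1; ethylenediamine is neutral. With an overall charge of 0 the rhodium centre must be in the +1 oxidation state. Rhodium is a group-9 element; Rh(I) is therefore d⁸. A 4d d⁸ ion has a large crystal-field splitting; square planar leaves the high-energy d_{x²−y²} orbital empty and maximises CFSE. → square planar.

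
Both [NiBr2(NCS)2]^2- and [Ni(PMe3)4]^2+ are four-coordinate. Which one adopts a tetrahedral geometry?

[NiBr2(NCS)2]^2-

For [NiBr2(NCS)2]^2-: Summing ligand charges against the −2 overall charge gives an oxidation state of +2 for nickel. Nickel is a group-10 element; Ni(II) is therefore d⁸. Bromide and isothiocyanate are weak-field ligands. With weak-field ligands the CFSE gain from square planar is small, so a 3d d⁸ ion takes the sterically preferred tetrahedral geometry. → tetrahedral.
For [Ni(PMe3)4]^2+: Summing ligand charges against the +2 overall charge gives an oxidation state of +2 for nickel. Nickel is a group-10 element; Ni(II) is therefore d⁸. Trimethylphosphine is a strong-field ligand (high in the spectrochemical series). A 3d d⁸ ion with strong-field ligands gains enough CFSE to favour square planar over tetrahedral. → square planar.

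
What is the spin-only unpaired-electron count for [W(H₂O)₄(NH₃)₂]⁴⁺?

2

Summing ligand charges against the +4 overall charge gives an oxidation state of +4 for tungsten.
W sits in group 6, so the d-electron count is 6 − 4 = 2.
In an octahedral field the d² configuration is t₂g²e_g⁰ (only one arrangement possible), giving 2 unpaired electrons.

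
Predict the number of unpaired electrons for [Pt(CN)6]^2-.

Ligand charges: each cyanide is −1. With an overall charge of −2 the platinum centre must be in the +4 oxidation state.
Group 10 minus oxidation state 4 gives a d⁶ configuration.
The spin state decides the count: a 5d ion has a large Δₒ and is invariably low-spin.
An octahedral low-spin d⁶ ion is t₂g⁶e_g⁰, giving 0 unpaired electrons.

0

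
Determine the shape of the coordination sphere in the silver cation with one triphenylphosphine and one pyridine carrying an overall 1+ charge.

Ligand charges: triphenylphosphine is neutral; pyridine is neutral. With an overall charge of +1 the silver centre must be in the +1 oxidation state.
Group 11 minus oxidation state 1 gives a d¹⁰ configuration.
With 2 monodentate ligands the coordination number is 2.
A d¹⁰ ion with only two ligands adopts a linear arrangement (sp hybridisation; no CFSE preference).

linear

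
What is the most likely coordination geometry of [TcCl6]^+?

octahedral

Each chloride is −1; balancing the +1 overall charge requires Tc(VII).
Group 7 minus oxidation state 7 gives a d⁰ configuration.
Coordination number: 6.
Six donors around a single metal centre give an octahedral coordination sphere.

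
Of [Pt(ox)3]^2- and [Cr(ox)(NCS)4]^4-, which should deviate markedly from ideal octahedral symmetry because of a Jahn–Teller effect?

[Pt(ox)3]^2-: Each oxalate is −2; balancing the −2 overall charge requires Pt(IV). Group 10 minus oxidation state 4 gives a d⁶ configuration. A 5d ion has a large Δₒ and is invariably low-spin. The d⁶ configuration leaves the e_g set evenly filled (or empty) — no strong Jahn–Teller driving force.
[Cr(ox)(NCS)4]^4-: Ligand charges: each oxalate is −2; each isothiocyanate is −1. With an overall charge of −4 the chromium centre must be in the +2 oxidation state. Cr sits in group 6, so the d-electron count is 6 − 2 = 4. Isothiocyanate and oxalate are weak-field ligands for a first-row metal, so the complex is high-spin. The t₂g³e_g¹ (high-spin) configuration has an unevenly filled e_g set; the Jahn–Teller theorem predicts a tetragonal distortion (typically axial elongation) to lift the degeneracy.

[Cr(ox)(NCS)4]^4-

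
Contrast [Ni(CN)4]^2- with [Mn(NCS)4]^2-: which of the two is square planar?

For [Ni(CN)4]^2-: Summing ligand charges against the −2 overall charge gives an oxidation state of +2 for nickel. Group 10 minus oxidation state 2 gives a d⁸ configuration. Cyanide is a strong-field ligand (high in the spectrochemical series). A 3d d⁸ ion with strong-field ligands gains enough CFSE to favour square planar over tetrahedral. → square planar.
For [Mn(NCS)4]^2-: Summing ligand charges against the −2 overall charge gives an oxidation state of +2 for manganese. Mn sits in group 7, so the d-electron count is 7 − 2 = 5. A high-spin d⁵ ion has zero CFSE in either geometry, so four ligands adopt the sterically favoured tetrahedral geometry. → tetrahedral.

[Ni(CN)4]^2-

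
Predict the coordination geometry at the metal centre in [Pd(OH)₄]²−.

Summing ligand charges against the −2 overall charge gives an oxidation state of +2 for palladium.
Group 10 minus oxidation state 2 gives a d⁸ configuration.
With 4 monodentate ligands the coordination number is 4.
A 4d d⁸ ion has a large crystal-field splitting; square planar leaves the high-energy d_{x²−y²} orbital empty and maximises CFSE.

square planar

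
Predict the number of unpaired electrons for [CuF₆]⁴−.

1 unpaired electron

Each fluoride is −1; balancing the −4 overall charge requires Cu(II).
Cu sits in group 11, so the d-electron count is 11 − 2 = 9.
In an octahedral field the d⁹ configuration is t₂g⁶e_g³ (only one arrangement possible), giving 1 unpaired electron.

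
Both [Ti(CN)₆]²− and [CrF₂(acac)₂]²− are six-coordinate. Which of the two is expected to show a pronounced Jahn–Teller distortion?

[Ti(CN)₆]²−: Ligand charges: each cyanide is −1. With an overall charge of −2 the titanium centre must be in the +4 oxidation state. Titanium is a group-4 element; Ti(IV) is therefore d⁰. The d⁰ configuration leaves the e_g set evenly filled (or empty) — no strong Jahn–Teller driving force.
[CrF₂(acac)₂]²−: Ligand charges: each fluoride is −1; each acetylacetonate is −1. With an overall charge of −2 the chromium centre must be in the +2 oxidation state. Group 6 minus oxidation state 2 gives a d⁴ configuration. Acetylacetonate and fluoride are weak-field ligands for a first-row metal, so the complex is high-spin. The t₂g³e_g¹ (high-spin) configuration has an unevenly filled e_g set; the Jahn–Teller theorem predicts a tetragonal distortion (typically axial elongation) to lift the degeneracy.

[CrF₂(acac)₂]²−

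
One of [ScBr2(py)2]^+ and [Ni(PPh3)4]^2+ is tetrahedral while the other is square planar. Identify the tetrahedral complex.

[ScBr2(py)2]^+

For [ScBr2(py)2]^+: Ligand charges: each bromide is −1; pyridine is neutral. With an overall charge of +1 the scandium centre must be in the +3 oxidation state. Sc sits in group 3, so the d-electron count is 3 − 3 = 0. A d⁰ ion has no crystal-field stabilisation preference between square planar and tetrahedral, so four ligands adopt the sterically favoured tetrahedral geometry. → tetrahedral.
For [Ni(PPh3)4]^2+: Ligand charges: triphenylphosphine is neutral. With an overall charge of +2 the nickel centre must be in the +2 oxidation state. Group 10 minus oxidation state 2 gives a d⁸ configuration. Triphenylphosphine is a strong-field ligand (high in the spectrochemical series). A 3d d⁸ ion with strong-field ligands gains enough CFSE to favour square planar over tetrahedral. → square planar.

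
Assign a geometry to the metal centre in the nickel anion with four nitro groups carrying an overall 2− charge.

Ligand charges: each nitro (N-bound nitrite) is −1. With an overall charge of −2 the nickel centre must be in the +2 oxidation state.
Ni sits in group 10, so the d-electron count is 10 − 2 = 8.
With 4 monodentate ligands the coordination number is 4.
Nitro (N-bound nitrite) is a strong-field ligand (high in the spectrochemical series).
A 3d d⁸ ion with strong-field ligands gains enough CFSE to favour square planar over tetrahedral.

square planar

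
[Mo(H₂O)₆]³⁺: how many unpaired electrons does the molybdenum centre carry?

3

Water is neutral; balancing the +3 overall charge requires Mo(III).
Mo sits in group 6, so the d-electron count is 6 − 3 = 3.
In an octahedral field the d³ configuration is t₂g³e_g⁰ (only one arrangement possible), giving 3 unpaired electrons.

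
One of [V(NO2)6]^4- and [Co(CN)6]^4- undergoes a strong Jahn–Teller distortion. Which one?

[Co(CN)6]^4-

[V(NO2)6]^4-: Ligand charges: each nitro (N-bound nitrite) is −1. With an overall charge of −4 the vanadium centre must be in the +2 oxidation state. Group 5 minus oxidation state 2 gives a d³ configuration. The d³ configuration leaves the e_g set evenly filled (or empty) — no strong Jahn–Teller driving force.
[Co(CN)6]^4-: Ligand charges: each cyanide is −1. With an overall charge of −4 the cobalt centre must be in the +2 oxidation state. Cobalt is a group-9 element; Co(II) is therefore d⁷. Cyanide is a strong-field ligand (high in the spectrochemical series) for a first-row metal, so the complex is low-spin. The t₂g⁶e_g¹ (low-spin) configuration has an unevenly filled e_g set; the Jahn–Teller theorem predicts a tetragonal distortion (typically axial elongation) to lift the degeneracy.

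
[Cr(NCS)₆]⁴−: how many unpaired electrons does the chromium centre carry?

4

Ligand charges: each isothiocyanate is −1. With an overall charge of −4 the chromium centre must be in the +2 oxidation state.
Chromium is a group-6 element; Cr(II) is therefore d⁴.
The spin state decides the count: Isothiocyanate is a weak-field ligand for a first-row metal, so the complex is high-spin.
An octahedral high-spin d⁴ ion is t₂g³e_g¹, giving 4 unpaired electrons.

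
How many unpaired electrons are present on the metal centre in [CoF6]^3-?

4 unpaired electrons

Summing ligand charges against the −3 overall charge gives an oxidation state of +3 for cobalt.
Co sits in group 9, so the d-electron count is 9 − 3 = 6.
The spin state decides the count: fluoride is the one ligand weak enough to leave Co(III) high-spin — [CoF₆]³⁻ is the classic exception.
An octahedral high-spin d⁶ ion is t₂g⁴e_g², giving 4 unpaired electrons.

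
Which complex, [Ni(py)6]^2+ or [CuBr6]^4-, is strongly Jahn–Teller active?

[CuBr6]^4-

[Ni(py)6]^2+: Ligand charges: pyridine is neutral. With an overall charge of +2 the nickel centre must be in the +2 oxidation state. Nickel is a group-10 element; Ni(II) is therefore d⁸. The d⁸ configuration leaves the e_g set evenly filled (or empty) — no strong Jahn–Teller driving force.
[CuBr6]^4-: Summing ligand charges against the −4 overall charge gives an oxidation state of +2 for copper. Cu sits in group 11, so the d-electron count is 11 − 2 = 9. The t₂g⁶e_g³ configuration has an unevenly filled e_g set; the Jahn–Teller theorem predicts a tetragonal distortion (typically axial elongation) to lift the degeneracy.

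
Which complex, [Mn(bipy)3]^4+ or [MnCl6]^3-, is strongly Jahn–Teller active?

[MnCl6]^3-

[Mn(bipy)3]^4+: Summing ligand charges against the +4 overall charge gives an oxidation state of +4 for manganese. Group 7 minus oxidation state 4 gives a d³ configuration. The d³ configuration leaves the e_g set evenly filled (or empty) — no strong Jahn–Teller driving force.
[MnCl6]^3-: Summing ligand charges against the −3 overall charge gives an oxidation state of +3 for manganese. Manganese is a group-7 element; Mn(III) is therefore d⁴. Chloride is a weak-field ligand for a first-row metal, so the complex is high-spin. The t₂g³e_g¹ (high-spin) configuration has an unevenly filled e_g set; the Jahn–Teller theorem predicts a tetragonal distortion (typically axial elongation) to lift the degeneracy.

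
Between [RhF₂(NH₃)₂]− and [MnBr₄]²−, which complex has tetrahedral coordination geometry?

For [RhF₂(NH₃)₂]−: Each fluoride is −1; ammonia is neutral; balancing the −1 overall charge requires Rh(I). Rh sits in group 9, so the d-electron count is 9 − 1 = 8. A 4d d⁸ ion has a large crystal-field splitting; square planar leaves the high-energy d_{x²−y²} orbital empty and maximises CFSE. → square planar.
For [MnBr₄]²−: Summing ligand charges against the −2 overall charge gives an oxidation state of +2 for manganese. Mn sits in group 7, so the d-electron count is 7 − 2 = 5. A high-spin d⁵ ion has zero CFSE in either geometry, so four ligands adopt the sterically favoured tetrahedral geometry. → tetrahedral.

[MnBr₄]²−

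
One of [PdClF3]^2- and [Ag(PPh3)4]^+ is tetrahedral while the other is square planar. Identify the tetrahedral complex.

[Ag(PPh3)4]^+

For [PdClF3]^2-: Summing ligand charges against the −2 overall charge gives an oxidation state of +2 for palladium. Group 10 minus oxidation state 2 gives a d⁸ configuration. A 4d d⁸ ion has a large crystal-field splitting; square planar leaves the high-energy d_{x²−y²} orbital empty and maximises CFSE. → square planar.
For [Ag(PPh3)4]^+: Ligand charges: triphenylphosphine is neutral. With an overall charge of +1 the silver centre must be in the +1 oxidation state. Silver is a group-11 element; Ag(I) is therefore d¹⁰. A d¹⁰ ion has no crystal-field stabilisation preference between square planar and tetrahedral, so four ligands adopt the sterically favoured tetrahedral geometry. → tetrahedral.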